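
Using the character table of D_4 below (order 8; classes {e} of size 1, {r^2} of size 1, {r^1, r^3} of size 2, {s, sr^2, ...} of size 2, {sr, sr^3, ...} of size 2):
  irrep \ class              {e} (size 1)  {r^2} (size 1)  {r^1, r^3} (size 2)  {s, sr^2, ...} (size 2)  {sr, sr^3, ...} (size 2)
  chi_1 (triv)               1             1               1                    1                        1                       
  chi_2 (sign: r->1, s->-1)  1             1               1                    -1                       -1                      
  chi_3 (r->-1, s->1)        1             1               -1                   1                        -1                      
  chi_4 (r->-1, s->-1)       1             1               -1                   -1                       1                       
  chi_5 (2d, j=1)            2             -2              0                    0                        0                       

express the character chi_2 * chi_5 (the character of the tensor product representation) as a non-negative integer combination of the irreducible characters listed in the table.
chi_2 tensor chi_5 = chi_5 (all other irreducibles have multiplicity 0).

Details: The character of a tensor product is the pointwise product (chi_2 * chi_5)(C) = chi_2(C) * chi_5(C):
  {e}: (1)*(2), {r^2}: (1)*(-2), {r^1, r^3}: (1)*(0), {s, sr^2, ...}: (-1)*(0), {sr, sr^3, ...}: (-1)*(0)
so (chi_2 * chi_5) takes values
  {e} -> 2, {r^2} -> -2, {r^1, r^3} -> 0, {s, sr^2, ...} -> 0, {sr, sr^3, ...} -> 0.
Now take the inner product of this character with each irreducible chi from the table, <chi_2*chi_5, chi> = (1/8) sum_C |C| (chi_2*chi_5)(C) conj(chi(C)):
  <chi_2*chi_5, chi_1> = (1/8)[1*(2)*conj(1) + 1*(-2)*conj(1) + 2*(0)*conj(1) + 2*(0)*conj(1) + 2*(0)*conj(1)]
      = (1/8)[(2) + (-2) + (0) + (0) + (0)] = 0/8 = 0
  <chi_2*chi_5, chi_2> = (1/8)[1*(2)*conj(1) + 1*(-2)*conj(1) + 2*(0)*conj(1) + 2*(0)*conj(-1) + 2*(0)*conj(-1)]
      = (1/8)[(2) + (-2) + (0) + (0) + (0)] = 0/8 = 0
  <chi_2*chi_5, chi_3> = (1/8)[1*(2)*conj(1) + 1*(-2)*conj(1) + 2*(0)*conj(-1) + 2*(0)*conj(1) + 2*(0)*conj(-1)]
      = (1/8)[(2) + (-2) + (0) + (0) + (0)] = 0/8 = 0
  <chi_2*chi_5, chi_4> = (1/8)[1*(2)*conj(1) + 1*(-2)*conj(1) + 2*(0)*conj(-1) + 2*(0)*conj(-1) + 2*(0)*conj(1)]
      = (1/8)[(2) + (-2) + (0) + (0) + (0)] = 0/8 = 0
  <chi_2*chi_5, chi_5> = (1/8)[1*(2)*conj(2) + 1*(-2)*conj(-2) + 2*(0)*conj(0) + 2*(0)*conj(0) + 2*(0)*conj(0)]
      = (1/8)[(4) + (4) + (0) + (0) + (0)] = 8/8 = 1
Hence the multiplicities are chi_5: 1. Dimension check: dim(chi_2)*dim(chi_5) = 1*2 = 2 and sum (mult * dim) = 1*2 = 2.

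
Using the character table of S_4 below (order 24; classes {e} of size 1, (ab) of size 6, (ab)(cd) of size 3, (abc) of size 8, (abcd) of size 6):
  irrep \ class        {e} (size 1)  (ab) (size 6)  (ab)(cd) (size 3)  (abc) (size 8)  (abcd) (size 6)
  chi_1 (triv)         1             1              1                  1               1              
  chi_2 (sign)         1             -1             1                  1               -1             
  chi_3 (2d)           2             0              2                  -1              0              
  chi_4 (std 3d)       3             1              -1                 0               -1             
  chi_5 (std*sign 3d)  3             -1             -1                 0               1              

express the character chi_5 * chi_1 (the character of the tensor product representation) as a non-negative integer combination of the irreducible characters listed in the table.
chi_5 tensor chi_1 = chi_5 (all other irreducibles have multiplicity 0).

The character of a tensor product is the pointwise product (chi_5 * chi_1)(C) = chi_5(C) * chi_1(C):
  {e}: (3)*(1), (ab): (-1)*(1), (ab)(cd): (-1)*(1), (abc): (0)*(1), (abcd): (1)*(1)
so (chi_5 * chi_1) takes values
  {e} -> 3, (ab) -> -1, (ab)(cd) -> -1, (abc) -> 0, (abcd) -> 1.
Now take the inner product of this character with each irreducible chi from the table, <chi_5*chi_1, chi> = (1/24) sum_C |C| (chi_5*chi_1)(C) conj(chi(C)):
  <chi_5*chi_1, chi_1> = (1/24)[1*(3)*conj(1) + 6*(-1)*conj(1) + 3*(-1)*conj(1) + 8*(0)*conj(1) + 6*(1)*conj(1)]
      = (1/24)[(3) + (-6) + (-3) + (0) + (6)] = 0/24 = 0
  <chi_5*chi_1, chi_2> = (1/24)[1*(3)*conj(1) + 6*(-1)*conj(-1) + 3*(-1)*conj(1) + 8*(0)*conj(1) + 6*(1)*conj(-1)]
      = (1/24)[(3) + (6) + (-3) + (0) + (-6)] = 0/24 = 0
  <chi_5*chi_1, chi_3> = (1/24)[1*(3)*conj(2) + 6*(-1)*conj(0) + 3*(-1)*conj(2) + 8*(0)*conj(-1) + 6*(1)*conj(0)]
      = (1/24)[(6) + (0) + (-6) + (0) + (0)] = 0/24 = 0
  <chi_5*chi_1, chi_4> = (1/24)[1*(3)*conj(3) + 6*(-1)*conj(1) + 3*(-1)*conj(-1) + 8*(0)*conj(0) + 6*(1)*conj(-1)]
      = (1/24)[(9) + (-6) + (3) + (0) + (-6)] = 0/24 = 0
  <chi_5*chi_1, chi_5> = (1/24)[1*(3)*conj(3) + 6*(-1)*conj(-1) + 3*(-1)*conj(-1) + 8*(0)*conj(0) + 6*(1)*conj(1)]
      = (1/24)[(9) + (6) + (3) + (0) + (6)] = 24/24 = 1
Hence the multiplicities are chi_5: 1. Dimension check: dim(chi_5)*dim(chi_1) = 3*1 = 3 and sum (mult * dim) = 1*3 = 3.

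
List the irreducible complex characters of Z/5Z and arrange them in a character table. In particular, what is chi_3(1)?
Character table of Z/5Z (irreps indexed chi_0,...,chi_4 with chi_k(m) = zeta_5^(k*m), zeta_5 = exp(2*pi*i/5)):
  irrep \ class  {0} (size 1)  {1} (size 1)    {2} (size 1)    {3} (size 1)    {4} (size 1)  
  chi_0          1             1               1               1               1             
  chi_1          1             exp(2*I*pi/5)   exp(4*I*pi/5)   exp(-4*I*pi/5)  exp(-2*I*pi/5)
  chi_2          1             exp(4*I*pi/5)   exp(-2*I*pi/5)  exp(2*I*pi/5)   exp(-4*I*pi/5)
  chi_3          1             exp(-4*I*pi/5)  exp(2*I*pi/5)   exp(-2*I*pi/5)  exp(4*I*pi/5) 
  chi_4          1             exp(-2*I*pi/5)  exp(-4*I*pi/5)  exp(4*I*pi/5)   exp(2*I*pi/5) 

Spot check: chi_3(1) = zeta_5^(3*1) = zeta_5^3 = exp(-4*I*pi/5).

Reasoning: Z/5Z is abelian, so all 5 irreducible complex representations are 1-dimensional. They are given by chi_k(m) = zeta_5^(k*m) for k = 0,...,4. Row orthogonality: sum_m chi_k(m) conj(chi_l(m)) = 5 * [k = l].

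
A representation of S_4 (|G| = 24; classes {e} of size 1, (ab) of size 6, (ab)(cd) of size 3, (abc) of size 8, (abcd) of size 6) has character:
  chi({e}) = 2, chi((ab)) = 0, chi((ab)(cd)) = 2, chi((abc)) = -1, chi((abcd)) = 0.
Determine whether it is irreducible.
Irreducible: <chi, chi> = 1.

Reasoning: <chi, chi> = (1/|G|) sum_C |C| * |chi(C)|^2 = (1/24)[1*|2|^2 + 6*|0|^2 + 3*|2|^2 + 8*|-1|^2 + 6*|0|^2]
  = (1/24)[(4) + (0) + (12) + (8) + (0)] = 24/24 = 1.
A character is irreducible iff <chi, chi> = 1, so this representation is irreducible.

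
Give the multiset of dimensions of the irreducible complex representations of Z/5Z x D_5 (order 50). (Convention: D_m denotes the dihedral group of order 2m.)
Dimensions: 1, 1, 1, 1, 1, 1, 1, 1, 1, 1, 2, 2, 2, 2, 2, 2, 2, 2, 2, 2

Justification: There are 20 irreducibles (= number of conjugacy classes). Their dimensions d_i satisfy sum d_i^2 = |G| = 50: 1 + 1 + 1 + 1 + 1 + 1 + 1 + 1 + 1 + 1 + 4 + 4 + 4 + 4 + 4 + 4 + 4 + 4 + 4 + 4 = 50. (For the product with Z/5Z: each of the 5 1-dim characters of Z/5Z tensors with each irrep of D_5, giving 5 copies of each D_5-dimension.)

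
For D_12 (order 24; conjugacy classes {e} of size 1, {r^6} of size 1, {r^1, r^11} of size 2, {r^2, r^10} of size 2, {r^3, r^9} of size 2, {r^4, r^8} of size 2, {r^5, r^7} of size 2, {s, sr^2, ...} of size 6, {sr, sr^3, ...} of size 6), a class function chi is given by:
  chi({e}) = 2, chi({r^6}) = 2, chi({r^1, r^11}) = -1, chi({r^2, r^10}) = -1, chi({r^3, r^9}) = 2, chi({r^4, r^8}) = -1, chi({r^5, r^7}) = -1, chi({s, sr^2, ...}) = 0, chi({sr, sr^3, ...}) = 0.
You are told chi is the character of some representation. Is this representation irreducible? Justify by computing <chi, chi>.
Irreducible: <chi, chi> = 1.

Proof sketch: <chi, chi> = (1/|G|) sum_C |C| * |chi(C)|^2 = (1/24)[1*|2|^2 + 1*|2|^2 + 2*|-1|^2 + 2*|-1|^2 + 2*|2|^2 + 2*|-1|^2 + 2*|-1|^2 + 6*|0|^2 + 6*|0|^2]
  = (1/24)[(4) + (4) + (2) + (2) + (8) + (2) + (2) + (0) + (0)] = 24/24 = 1.
A character is irreducible iff <chi, chi> = 1, so this representation is irreducible.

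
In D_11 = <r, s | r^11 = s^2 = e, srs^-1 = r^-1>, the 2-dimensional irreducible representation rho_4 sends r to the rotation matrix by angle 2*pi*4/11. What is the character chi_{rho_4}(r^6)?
chi_{rho_4}(r^6) = 2*cos(2*pi*4*6/11) = 2*cos(48*pi/11)

Details: rho_4(r^6) is rotation by angle 2*pi*4*6/11, whose trace is 2*cos(2*pi*4*6/11) = 2*cos(48*pi/11).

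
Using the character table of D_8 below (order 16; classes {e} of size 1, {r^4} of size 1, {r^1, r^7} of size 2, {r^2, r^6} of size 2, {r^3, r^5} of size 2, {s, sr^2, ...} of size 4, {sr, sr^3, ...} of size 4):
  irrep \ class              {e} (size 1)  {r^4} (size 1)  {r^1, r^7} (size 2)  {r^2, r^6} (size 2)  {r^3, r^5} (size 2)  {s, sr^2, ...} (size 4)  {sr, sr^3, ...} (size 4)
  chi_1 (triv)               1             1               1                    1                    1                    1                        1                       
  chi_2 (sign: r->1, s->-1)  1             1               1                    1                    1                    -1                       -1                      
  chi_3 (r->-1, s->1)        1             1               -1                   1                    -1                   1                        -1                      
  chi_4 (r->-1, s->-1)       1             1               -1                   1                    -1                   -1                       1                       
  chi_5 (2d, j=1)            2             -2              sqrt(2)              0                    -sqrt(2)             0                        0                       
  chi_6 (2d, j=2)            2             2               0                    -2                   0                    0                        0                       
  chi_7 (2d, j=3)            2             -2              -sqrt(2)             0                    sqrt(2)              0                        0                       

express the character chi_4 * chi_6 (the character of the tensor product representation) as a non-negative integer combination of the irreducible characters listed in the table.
chi_4 tensor chi_6 = chi_6 (all other irreducibles have multiplicity 0).

Solution. The character of a tensor product is the pointwise product (chi_4 * chi_6)(C) = chi_4(C) * chi_6(C):
  {e}: (1)*(2), {r^4}: (1)*(2), {r^1, r^7}: (-1)*(0), {r^2, r^6}: (1)*(-2), {r^3, r^5}: (-1)*(0), {s, sr^2, ...}: (-1)*(0), {sr, sr^3, ...}: (1)*(0)
so (chi_4 * chi_6) takes values
  {e} -> 2, {r^4} -> 2, {r^1, r^7} -> 0, {r^2, r^6} -> -2, {r^3, r^5} -> 0, {s, sr^2, ...} -> 0, {sr, sr^3, ...} -> 0.
Now take the inner product of this character with each irreducible chi from the table, <chi_4*chi_6, chi> = (1/16) sum_C |C| (chi_4*chi_6)(C) conj(chi(C)):
  <chi_4*chi_6, chi_1> = (1/16)[1*(2)*conj(1) + 1*(2)*conj(1) + 2*(0)*conj(1) + 2*(-2)*conj(1) + 2*(0)*conj(1) + 4*(0)*conj(1) + 4*(0)*conj(1)]
      = (1/16)[(2) + (2) + (0) + (-4) + (0) + (0) + (0)] = 0/16 = 0
  <chi_4*chi_6, chi_2> = (1/16)[1*(2)*conj(1) + 1*(2)*conj(1) + 2*(0)*conj(1) + 2*(-2)*conj(1) + 2*(0)*conj(1) + 4*(0)*conj(-1) + 4*(0)*conj(-1)]
      = (1/16)[(2) + (2) + (0) + (-4) + (0) + (0) + (0)] = 0/16 = 0
  <chi_4*chi_6, chi_3> = (1/16)[1*(2)*conj(1) + 1*(2)*conj(1) + 2*(0)*conj(-1) + 2*(-2)*conj(1) + 2*(0)*conj(-1) + 4*(0)*conj(1) + 4*(0)*conj(-1)]
      = (1/16)[(2) + (2) + (0) + (-4) + (0) + (0) + (0)] = 0/16 = 0
  <chi_4*chi_6, chi_4> = (1/16)[1*(2)*conj(1) + 1*(2)*conj(1) + 2*(0)*conj(-1) + 2*(-2)*conj(1) + 2*(0)*conj(-1) + 4*(0)*conj(-1) + 4*(0)*conj(1)]
      = (1/16)[(2) + (2) + (0) + (-4) + (0) + (0) + (0)] = 0/16 = 0
  <chi_4*chi_6, chi_5> = (1/16)[1*(2)*conj(2) + 1*(2)*conj(-2) + 2*(0)*conj(sqrt(2)) + 2*(-2)*conj(0) + 2*(0)*conj(-sqrt(2)) + 4*(0)*conj(0) + 4*(0)*conj(0)]
      = (1/16)[(4) + (-4) + (0) + (0) + (0) + (0) + (0)] = 0/16 = 0
  <chi_4*chi_6, chi_6> = (1/16)[1*(2)*conj(2) + 1*(2)*conj(2) + 2*(0)*conj(0) + 2*(-2)*conj(-2) + 2*(0)*conj(0) + 4*(0)*conj(0) + 4*(0)*conj(0)]
      = (1/16)[(4) + (4) + (0) + (8) + (0) + (0) + (0)] = 16/16 = 1
  <chi_4*chi_6, chi_7> = (1/16)[1*(2)*conj(2) + 1*(2)*conj(-2) + 2*(0)*conj(-sqrt(2)) + 2*(-2)*conj(0) + 2*(0)*conj(sqrt(2)) + 4*(0)*conj(0) + 4*(0)*conj(0)]
      = (1/16)[(4) + (-4) + (0) + (0) + (0) + (0) + (0)] = 0/16 = 0
Hence the multiplicities are chi_6: 1. Dimension check: dim(chi_4)*dim(chi_6) = 1*2 = 2 and sum (mult * dim) = 1*2 = 2.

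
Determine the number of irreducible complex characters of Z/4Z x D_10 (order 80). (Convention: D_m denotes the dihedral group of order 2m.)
32

Solution. The number of irreducible complex representations of a finite group equals its number of conjugacy classes. For a direct product, #classes(G x H) = #classes(G) * #classes(H). Z/4Z has 4 classes (abelian), D_10 has 8 classes, so 4 * 8 = 32, so Z/4Z x D_10 (order 80) has exactly 32 irreducible complex representations.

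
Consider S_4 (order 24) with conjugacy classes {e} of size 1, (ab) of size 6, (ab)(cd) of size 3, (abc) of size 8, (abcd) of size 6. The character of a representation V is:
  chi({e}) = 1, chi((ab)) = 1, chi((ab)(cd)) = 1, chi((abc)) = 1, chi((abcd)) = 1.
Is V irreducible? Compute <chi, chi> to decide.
Irreducible: <chi, chi> = 1.

Explanation: <chi, chi> = (1/|G|) sum_C |C| * |chi(C)|^2 = (1/24)[1*|1|^2 + 6*|1|^2 + 3*|1|^2 + 8*|1|^2 + 6*|1|^2]
  = (1/24)[(1) + (6) + (3) + (8) + (6)] = 24/24 = 1.
A character is irreducible iff <chi, chi> = 1, so this representation is irreducible.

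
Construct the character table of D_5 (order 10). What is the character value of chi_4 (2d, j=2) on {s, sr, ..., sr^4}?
Conjugacy classes: {e} of size 1, {r^1, r^4} of size 2, {r^2, r^3} of size 2, {s, sr, ..., sr^4} of size 5.
Character table:
  irrep \ class              {e} (size 1)  {r^1, r^4} (size 2)  {r^2, r^3} (size 2)  {s, sr, ..., sr^4} (size 5)
  chi_1 (triv)               1             1                    1                    1                          
  chi_2 (sign: r->1, s->-1)  1             1                    1                    -1                         
  chi_3 (2d, j=1)            2             -1/2 + sqrt(5)/2     -sqrt(5)/2 - 1/2     0                          
  chi_4 (2d, j=2)            2             -sqrt(5)/2 - 1/2     -1/2 + sqrt(5)/2     0                          

Spot check: chi_4 (2d, j=2) on {s, sr, ..., sr^4} = 0.

Derivation: D_5 has order 2*5 = 10 with 4 conjugacy classes, hence 4 irreducibles. Sum of squared dims 1 + 1 + 4 + 4 = 10 = |G|. Linear characters come from the abelianisation; the 2-dimensional irreps have character r^k -> 2*cos(2*pi*j*k/5), reflections -> 0.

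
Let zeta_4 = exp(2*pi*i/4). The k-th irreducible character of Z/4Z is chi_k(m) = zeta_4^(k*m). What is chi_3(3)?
chi_3(3) = zeta_4^9 = I

Argument: chi_3(3) = zeta_4^(3*3) = zeta_4^9. Since zeta_4^4 = 1, this equals zeta_4^1 = exp(2*pi*i*1/4) = I.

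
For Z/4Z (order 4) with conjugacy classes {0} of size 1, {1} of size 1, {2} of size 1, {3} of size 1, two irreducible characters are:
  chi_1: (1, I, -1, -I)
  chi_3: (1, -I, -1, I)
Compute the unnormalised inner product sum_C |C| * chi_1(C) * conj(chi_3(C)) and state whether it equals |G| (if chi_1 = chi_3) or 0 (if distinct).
Sum = 0; so <chi_1, chi_3> = 0 (distinct irreducibles are orthogonal).

Justification: Compute term by term over conjugacy classes (|C| * chi_1(C) * conj(chi_3(C))):
  1*(1)*conj(1) + 1*(I)*conj(-I) + 1*(-1)*conj(-1) + 1*(-I)*conj(I)
  = (1) + (-1) + (1) + (-1)
  = 0.
(Exp terms are combined using exp(i*s)*conj(exp(i*t)) = exp(i*(s-t)), and sums of them are collapsed using the identity that for every m > 1 the m distinct m-th roots of unity sum to 0, e.g. 1 + exp(2*I*pi/3) + exp(-2*I*pi/3) = 0.)
Dividing by |G| = 4 gives 0/4 = 0, matching the row-orthogonality relation <chi_1, chi_3> = [chi_1 = chi_3].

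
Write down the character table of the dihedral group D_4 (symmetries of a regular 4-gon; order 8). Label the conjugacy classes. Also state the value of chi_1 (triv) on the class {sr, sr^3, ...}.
Conjugacy classes: {e} of size 1, {r^2} of size 1, {r^1, r^3} of size 2, {s, sr^2, ...} of size 2, {sr, sr^3, ...} of size 2.
Character table:
  irrep \ class              {e} (size 1)  {r^2} (size 1)  {r^1, r^3} (size 2)  {s, sr^2, ...} (size 2)  {sr, sr^3, ...} (size 2)
  chi_1 (triv)               1             1               1                    1                        1                       
  chi_2 (sign: r->1, s->-1)  1             1               1                    -1                       -1                      
  chi_3 (r->-1, s->1)        1             1               -1                   1                        -1                      
  chi_4 (r->-1, s->-1)       1             1               -1                   -1                       1                       
  chi_5 (2d, j=1)            2             -2              0                    0                        0                       

Spot check: chi_1 (triv) on {sr, sr^3, ...} = 1.

Working: D_4 has order 2*4 = 8 with 5 conjugacy classes, hence 5 irreducibles. Sum of squared dims 1 + 1 + 1 + 1 + 4 = 8 = |G|. Linear characters come from the abelianisation; the 2-dimensional irreps have character r^k -> 2*cos(2*pi*j*k/4), reflections -> 0.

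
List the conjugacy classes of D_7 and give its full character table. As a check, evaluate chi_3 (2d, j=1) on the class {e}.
Conjugacy classes: {e} of size 1, {r^1, r^6} of size 2, {r^2, r^5} of size 2, {r^3, r^4} of size 2, {s, sr, ..., sr^6} of size 7.
Character table:
  irrep \ class              {e} (size 1)  {r^1, r^6} (size 2)  {r^2, r^5} (size 2)  {r^3, r^4} (size 2)  {s, sr, ..., sr^6} (size 7)
  chi_1 (triv)               1             1                    1                    1                    1                          
  chi_2 (sign: r->1, s->-1)  1             1                    1                    1                    -1                         
  chi_3 (2d, j=1)            2             2*cos(2*pi/7)        -2*cos(3*pi/7)       -2*cos(pi/7)         0                          
  chi_4 (2d, j=2)            2             -2*cos(3*pi/7)       -2*cos(pi/7)         2*cos(2*pi/7)        0                          
  chi_5 (2d, j=3)            2             -2*cos(pi/7)         2*cos(2*pi/7)        -2*cos(3*pi/7)       0                          

Spot check: chi_3 (2d, j=1) on {e} = 2.

Solution. D_7 has order 2*7 = 14 with 5 conjugacy classes, hence 5 irreducibles. Sum of squared dims 1 + 1 + 4 + 4 + 4 = 14 = |G|. Linear characters come from the abelianisation; the 2-dimensional irreps have character r^k -> 2*cos(2*pi*j*k/7), reflections -> 0.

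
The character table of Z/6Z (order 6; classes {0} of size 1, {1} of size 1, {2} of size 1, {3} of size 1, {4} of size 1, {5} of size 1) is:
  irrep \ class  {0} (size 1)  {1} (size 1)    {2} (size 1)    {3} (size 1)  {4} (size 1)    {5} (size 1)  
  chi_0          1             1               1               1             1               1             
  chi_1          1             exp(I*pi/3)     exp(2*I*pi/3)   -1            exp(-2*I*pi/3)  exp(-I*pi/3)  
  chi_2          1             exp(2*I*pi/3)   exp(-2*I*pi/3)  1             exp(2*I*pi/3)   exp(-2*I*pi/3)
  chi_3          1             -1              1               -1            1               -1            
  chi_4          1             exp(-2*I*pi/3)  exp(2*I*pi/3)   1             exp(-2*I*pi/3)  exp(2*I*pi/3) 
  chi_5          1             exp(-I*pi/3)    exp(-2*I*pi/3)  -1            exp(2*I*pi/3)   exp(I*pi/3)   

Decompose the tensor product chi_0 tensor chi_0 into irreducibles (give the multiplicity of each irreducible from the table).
chi_0 tensor chi_0 = chi_0 (all other irreducibles have multiplicity 0).

Justification: The character of a tensor product is the pointwise product (chi_0 * chi_0)(C) = chi_0(C) * chi_0(C):
  {0}: (1)*(1), {1}: (1)*(1), {2}: (1)*(1), {3}: (1)*(1), {4}: (1)*(1), {5}: (1)*(1)
so (chi_0 * chi_0) takes values
  {0} -> 1, {1} -> 1, {2} -> 1, {3} -> 1, {4} -> 1, {5} -> 1.
Now take the inner product of this character with each irreducible chi from the table, <chi_0*chi_0, chi> = (1/6) sum_C |C| (chi_0*chi_0)(C) conj(chi(C)):
  <chi_0*chi_0, chi_0> = (1/6)[1*(1)*conj(1) + 1*(1)*conj(1) + 1*(1)*conj(1) + 1*(1)*conj(1) + 1*(1)*conj(1) + 1*(1)*conj(1)]
      = (1/6)[(1) + (1) + (1) + (1) + (1) + (1)] = 6/6 = 1
  <chi_0*chi_0, chi_1> = (1/6)[1*(1)*conj(1) + 1*(1)*conj(exp(I*pi/3)) + 1*(1)*conj(exp(2*I*pi/3)) + 1*(1)*conj(-1) + 1*(1)*conj(exp(-2*I*pi/3)) + 1*(1)*conj(exp(-I*pi/3))]
      = (1/6)[(1) + (exp(-I*pi/3)) + (exp(-2*I*pi/3)) + (-1) + (exp(2*I*pi/3)) + (exp(I*pi/3))] = 0/6 = 0
  <chi_0*chi_0, chi_2> = (1/6)[1*(1)*conj(1) + 1*(1)*conj(exp(2*I*pi/3)) + 1*(1)*conj(exp(-2*I*pi/3)) + 1*(1)*conj(1) + 1*(1)*conj(exp(2*I*pi/3)) + 1*(1)*conj(exp(-2*I*pi/3))]
      = (1/6)[(1) + (exp(-2*I*pi/3)) + (exp(2*I*pi/3)) + (1) + (exp(-2*I*pi/3)) + (exp(2*I*pi/3))] = 0/6 = 0
  <chi_0*chi_0, chi_3> = (1/6)[1*(1)*conj(1) + 1*(1)*conj(-1) + 1*(1)*conj(1) + 1*(1)*conj(-1) + 1*(1)*conj(1) + 1*(1)*conj(-1)]
      = (1/6)[(1) + (-1) + (1) + (-1) + (1) + (-1)] = 0/6 = 0
  <chi_0*chi_0, chi_4> = (1/6)[1*(1)*conj(1) + 1*(1)*conj(exp(-2*I*pi/3)) + 1*(1)*conj(exp(2*I*pi/3)) + 1*(1)*conj(1) + 1*(1)*conj(exp(-2*I*pi/3)) + 1*(1)*conj(exp(2*I*pi/3))]
      = (1/6)[(1) + (exp(2*I*pi/3)) + (exp(-2*I*pi/3)) + (1) + (exp(2*I*pi/3)) + (exp(-2*I*pi/3))] = 0/6 = 0
  <chi_0*chi_0, chi_5> = (1/6)[1*(1)*conj(1) + 1*(1)*conj(exp(-I*pi/3)) + 1*(1)*conj(exp(-2*I*pi/3)) + 1*(1)*conj(-1) + 1*(1)*conj(exp(2*I*pi/3)) + 1*(1)*conj(exp(I*pi/3))]
      = (1/6)[(1) + (exp(I*pi/3)) + (exp(2*I*pi/3)) + (-1) + (exp(-2*I*pi/3)) + (exp(-I*pi/3))] = 0/6 = 0
(Exp terms are combined using exp(i*s)*conj(exp(i*t)) = exp(i*(s-t)), and sums of them are collapsed using the identity that for every m > 1 the m distinct m-th roots of unity sum to 0, e.g. 1 + exp(2*I*pi/3) + exp(-2*I*pi/3) = 0.)
Hence the multiplicities are chi_0: 1. Dimension check: dim(chi_0)*dim(chi_0) = 1*1 = 1 and sum (mult * dim) = 1*1 = 1.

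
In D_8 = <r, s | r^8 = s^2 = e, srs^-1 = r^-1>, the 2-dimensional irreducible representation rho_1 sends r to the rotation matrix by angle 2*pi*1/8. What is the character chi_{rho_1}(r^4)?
chi_{rho_1}(r^4) = 2*cos(2*pi*1*4/8) = -2

Solution. rho_1(r^4) is rotation by angle 2*pi*1*4/8, whose trace is 2*cos(2*pi*1*4/8) = -2.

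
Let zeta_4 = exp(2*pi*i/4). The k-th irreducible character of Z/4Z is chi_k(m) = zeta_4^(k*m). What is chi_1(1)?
chi_1(1) = zeta_4^1 = I

Why: chi_1(1) = zeta_4^(1*1) = zeta_4^1. Since zeta_4^4 = 1, this equals zeta_4^1 = exp(2*pi*i*1/4) = I.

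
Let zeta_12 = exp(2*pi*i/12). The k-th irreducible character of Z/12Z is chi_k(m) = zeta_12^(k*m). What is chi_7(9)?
chi_7(9) = zeta_12^63 = I

Derivation: chi_7(9) = zeta_12^(7*9) = zeta_12^63. Since zeta_12^12 = 1, this equals zeta_12^3 = exp(2*pi*i*3/12) = I.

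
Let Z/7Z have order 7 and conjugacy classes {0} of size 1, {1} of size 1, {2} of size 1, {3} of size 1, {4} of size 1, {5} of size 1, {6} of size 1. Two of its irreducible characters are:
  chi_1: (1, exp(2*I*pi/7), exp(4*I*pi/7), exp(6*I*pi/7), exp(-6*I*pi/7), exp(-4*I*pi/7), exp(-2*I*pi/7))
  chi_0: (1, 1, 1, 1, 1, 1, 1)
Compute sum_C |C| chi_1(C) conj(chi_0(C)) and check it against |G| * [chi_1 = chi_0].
Sum = 0; so <chi_1, chi_0> = 0 (distinct irreducibles are orthogonal).

Derivation: Compute term by term over conjugacy classes (|C| * chi_1(C) * conj(chi_0(C))):
  1*(1)*conj(1) + 1*(exp(2*I*pi/7))*conj(1) + 1*(exp(4*I*pi/7))*conj(1) + 1*(exp(6*I*pi/7))*conj(1) + 1*(exp(-6*I*pi/7))*conj(1) + 1*(exp(-4*I*pi/7))*conj(1) + 1*(exp(-2*I*pi/7))*conj(1)
  = (1) + (exp(2*I*pi/7)) + (exp(4*I*pi/7)) + (exp(6*I*pi/7)) + (exp(-6*I*pi/7)) + (exp(-4*I*pi/7)) + (exp(-2*I*pi/7))
  = 0.
(Exp terms are combined using exp(i*s)*conj(exp(i*t)) = exp(i*(s-t)), and sums of them are collapsed using the identity that for every m > 1 the m distinct m-th roots of unity sum to 0, e.g. 1 + exp(2*I*pi/3) + exp(-2*I*pi/3) = 0.)
Dividing by |G| = 7 gives 0/7 = 0, matching the row-orthogonality relation <chi_1, chi_0> = [chi_1 = chi_0].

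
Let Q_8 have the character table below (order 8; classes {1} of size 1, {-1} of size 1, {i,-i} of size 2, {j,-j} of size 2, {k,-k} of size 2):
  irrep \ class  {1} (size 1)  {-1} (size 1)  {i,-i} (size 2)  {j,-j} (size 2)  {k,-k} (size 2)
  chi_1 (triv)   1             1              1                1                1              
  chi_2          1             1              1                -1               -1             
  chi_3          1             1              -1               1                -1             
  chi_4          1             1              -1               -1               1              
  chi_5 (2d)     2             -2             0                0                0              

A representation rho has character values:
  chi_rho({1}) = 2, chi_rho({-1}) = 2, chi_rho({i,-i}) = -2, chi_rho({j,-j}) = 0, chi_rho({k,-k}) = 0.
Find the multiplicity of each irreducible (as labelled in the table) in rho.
Multiplicities: chi_1: 0, chi_2: 0, chi_3: 1, chi_4: 1, chi_5: 0.

Justification: Use <chi_rho, chi> = (1/|G|) sum_C |C| * chi_rho(C) * conj(chi(C)) with |G| = 8 for each irreducible chi in the table:
  <chi_rho, chi_1> = (1/8)[1*(2)*conj(1) + 1*(2)*conj(1) + 2*(-2)*conj(1) + 2*(0)*conj(1) + 2*(0)*conj(1)]
      = (1/8)[(2) + (2) + (-4) + (0) + (0)] = 0/8 = 0
  <chi_rho, chi_2> = (1/8)[1*(2)*conj(1) + 1*(2)*conj(1) + 2*(-2)*conj(1) + 2*(0)*conj(-1) + 2*(0)*conj(-1)]
      = (1/8)[(2) + (2) + (-4) + (0) + (0)] = 0/8 = 0
  <chi_rho, chi_3> = (1/8)[1*(2)*conj(1) + 1*(2)*conj(1) + 2*(-2)*conj(-1) + 2*(0)*conj(1) + 2*(0)*conj(-1)]
      = (1/8)[(2) + (2) + (4) + (0) + (0)] = 8/8 = 1
  <chi_rho, chi_4> = (1/8)[1*(2)*conj(1) + 1*(2)*conj(1) + 2*(-2)*conj(-1) + 2*(0)*conj(-1) + 2*(0)*conj(1)]
      = (1/8)[(2) + (2) + (4) + (0) + (0)] = 8/8 = 1
  <chi_rho, chi_5> = (1/8)[1*(2)*conj(2) + 1*(2)*conj(-2) + 2*(-2)*conj(0) + 2*(0)*conj(0) + 2*(0)*conj(0)]
      = (1/8)[(4) + (-4) + (0) + (0) + (0)] = 0/8 = 0
Dimension check: dim(rho) = sum (mult * dim) = 0*1 + 0*1 + 1*1 + 1*1 + 0*2 = 2 = chi_rho(e) = 2.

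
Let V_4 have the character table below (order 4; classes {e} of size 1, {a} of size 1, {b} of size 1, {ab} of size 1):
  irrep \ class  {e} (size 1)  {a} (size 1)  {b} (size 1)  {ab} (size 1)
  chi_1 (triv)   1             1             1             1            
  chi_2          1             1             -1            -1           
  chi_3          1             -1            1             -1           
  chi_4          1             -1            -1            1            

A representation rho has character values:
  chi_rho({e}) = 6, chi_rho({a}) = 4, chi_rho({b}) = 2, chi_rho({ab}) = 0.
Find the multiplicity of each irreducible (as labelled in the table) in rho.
Multiplicities: chi_1: 3, chi_2: 2, chi_3: 1, chi_4: 0.

Why: Use <chi_rho, chi> = (1/|G|) sum_C |C| * chi_rho(C) * conj(chi(C)) with |G| = 4 for each irreducible chi in the table:
  <chi_rho, chi_1> = (1/4)[1*(6)*conj(1) + 1*(4)*conj(1) + 1*(2)*conj(1) + 1*(0)*conj(1)]
      = (1/4)[(6) + (4) + (2) + (0)] = 12/4 = 3
  <chi_rho, chi_2> = (1/4)[1*(6)*conj(1) + 1*(4)*conj(1) + 1*(2)*conj(-1) + 1*(0)*conj(-1)]
      = (1/4)[(6) + (4) + (-2) + (0)] = 8/4 = 2
  <chi_rho, chi_3> = (1/4)[1*(6)*conj(1) + 1*(4)*conj(-1) + 1*(2)*conj(1) + 1*(0)*conj(-1)]
      = (1/4)[(6) + (-4) + (2) + (0)] = 4/4 = 1
  <chi_rho, chi_4> = (1/4)[1*(6)*conj(1) + 1*(4)*conj(-1) + 1*(2)*conj(-1) + 1*(0)*conj(1)]
      = (1/4)[(6) + (-4) + (-2) + (0)] = 0/4 = 0
Dimension check: dim(rho) = sum (mult * dim) = 3*1 + 2*1 + 1*1 + 0*1 = 6 = chi_rho(e) = 6.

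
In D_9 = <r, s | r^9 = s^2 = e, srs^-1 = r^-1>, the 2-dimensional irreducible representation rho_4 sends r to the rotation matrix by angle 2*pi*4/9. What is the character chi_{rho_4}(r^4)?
chi_{rho_4}(r^4) = 2*cos(2*pi*4*4/9) = 2*cos(4*pi/9)

Working: rho_4(r^4) is rotation by angle 2*pi*4*4/9, whose trace is 2*cos(2*pi*4*4/9) = 2*cos(4*pi/9).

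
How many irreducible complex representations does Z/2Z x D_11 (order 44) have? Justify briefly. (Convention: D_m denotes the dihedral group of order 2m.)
14

Derivation: The number of irreducible complex representations of a finite group equals its number of conjugacy classes. For a direct product, #classes(G x H) = #classes(G) * #classes(H). Z/2Z has 2 classes (abelian), D_11 has 7 classes, so 2 * 7 = 14, so Z/2Z x D_11 (order 44) has exactly 14 irreducible complex representations.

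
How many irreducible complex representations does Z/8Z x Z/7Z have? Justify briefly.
56

Working: The number of irreducible complex representations of a finite group equals its number of conjugacy classes. Z/8Z x Z/7Z is abelian of order 56, so every element is its own conjugacy class: 56 classes, so Z/8Z x Z/7Z (order 56) has exactly 56 irreducible complex representations.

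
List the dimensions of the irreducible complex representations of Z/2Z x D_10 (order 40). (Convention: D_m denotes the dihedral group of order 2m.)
Dimensions: 1, 1, 1, 1, 1, 1, 1, 1, 2, 2, 2, 2, 2, 2, 2, 2

Argument: There are 16 irreducibles (= number of conjugacy classes). Their dimensions d_i satisfy sum d_i^2 = |G| = 40: 1 + 1 + 1 + 1 + 1 + 1 + 1 + 1 + 4 + 4 + 4 + 4 + 4 + 4 + 4 + 4 = 40. (For the product with Z/2Z: each of the 2 1-dim characters of Z/2Z tensors with each irrep of D_10, giving 2 copies of each D_10-dimension.)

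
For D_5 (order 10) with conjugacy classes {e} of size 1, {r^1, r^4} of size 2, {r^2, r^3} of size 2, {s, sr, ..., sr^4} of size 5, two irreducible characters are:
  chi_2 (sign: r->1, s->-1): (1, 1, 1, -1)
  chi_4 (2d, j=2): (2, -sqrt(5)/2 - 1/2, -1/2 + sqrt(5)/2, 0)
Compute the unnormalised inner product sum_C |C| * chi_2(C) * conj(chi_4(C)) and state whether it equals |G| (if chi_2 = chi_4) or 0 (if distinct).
Sum = 0; so <chi_2, chi_4> = 0 (distinct irreducibles are orthogonal).

Derivation: Compute term by term over conjugacy classes (|C| * chi_2(C) * conj(chi_4(C))):
  1*(1)*conj(2) + 2*(1)*conj(-sqrt(5)/2 - 1/2) + 2*(1)*conj(-1/2 + sqrt(5)/2) + 5*(-1)*conj(0)
  = (2) + (-sqrt(5) - 1) + (-1 + sqrt(5)) + (0)
  = 0.
Dividing by |G| = 10 gives 0/10 = 0, matching the row-orthogonality relation <chi_2, chi_4> = [chi_2 = chi_4].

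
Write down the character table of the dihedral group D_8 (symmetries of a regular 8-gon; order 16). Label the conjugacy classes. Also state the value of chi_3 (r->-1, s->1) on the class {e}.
Conjugacy classes: {e} of size 1, {r^4} of size 1, {r^1, r^7} of size 2, {r^2, r^6} of size 2, {r^3, r^5} of size 2, {s, sr^2, ...} of size 4, {sr, sr^3, ...} of size 4.
Character table:
  irrep \ class              {e} (size 1)  {r^4} (size 1)  {r^1, r^7} (size 2)  {r^2, r^6} (size 2)  {r^3, r^5} (size 2)  {s, sr^2, ...} (size 4)  {sr, sr^3, ...} (size 4)
  chi_1 (triv)               1             1               1                    1                    1                    1                        1                       
  chi_2 (sign: r->1, s->-1)  1             1               1                    1                    1                    -1                       -1                      
  chi_3 (r->-1, s->1)        1             1               -1                   1                    -1                   1                        -1                      
  chi_4 (r->-1, s->-1)       1             1               -1                   1                    -1                   -1                       1                       
  chi_5 (2d, j=1)            2             -2              sqrt(2)              0                    -sqrt(2)             0                        0                       
  chi_6 (2d, j=2)            2             2               0                    -2                   0                    0                        0                       
  chi_7 (2d, j=3)            2             -2              -sqrt(2)             0                    sqrt(2)              0                        0                       

Spot check: chi_3 (r->-1, s->1) on {e} = 1.

Justification: D_8 has order 2*8 = 16 with 7 conjugacy classes, hence 7 irreducibles. Sum of squared dims 1 + 1 + 1 + 1 + 4 + 4 + 4 = 16 = |G|. Linear characters come from the abelianisation; the 2-dimensional irreps have character r^k -> 2*cos(2*pi*j*k/8), reflections -> 0.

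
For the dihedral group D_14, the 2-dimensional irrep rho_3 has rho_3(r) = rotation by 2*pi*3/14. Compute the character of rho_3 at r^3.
chi_{rho_3}(r^3) = 2*cos(2*pi*3*3/14) = -2*cos(2*pi/7)

Derivation: rho_3(r^3) is rotation by angle 2*pi*3*3/14, whose trace is 2*cos(2*pi*3*3/14) = -2*cos(2*pi/7).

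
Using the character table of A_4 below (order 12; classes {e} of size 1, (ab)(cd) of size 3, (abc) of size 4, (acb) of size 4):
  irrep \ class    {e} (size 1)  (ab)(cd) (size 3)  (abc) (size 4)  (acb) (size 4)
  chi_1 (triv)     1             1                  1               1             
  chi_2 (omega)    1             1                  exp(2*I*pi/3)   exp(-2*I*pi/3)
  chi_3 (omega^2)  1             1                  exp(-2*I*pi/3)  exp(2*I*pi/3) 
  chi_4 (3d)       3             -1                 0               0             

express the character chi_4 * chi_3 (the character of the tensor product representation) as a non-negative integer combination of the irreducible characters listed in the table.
chi_4 tensor chi_3 = chi_4 (all other irreducibles have multiplicity 0).

Explanation: The character of a tensor product is the pointwise product (chi_4 * chi_3)(C) = chi_4(C) * chi_3(C):
  {e}: (3)*(1), (ab)(cd): (-1)*(1), (abc): (0)*(exp(-2*I*pi/3)), (acb): (0)*(exp(2*I*pi/3))
so (chi_4 * chi_3) takes values
  {e} -> 3, (ab)(cd) -> -1, (abc) -> 0, (acb) -> 0.
Now take the inner product of this character with each irreducible chi from the table, <chi_4*chi_3, chi> = (1/12) sum_C |C| (chi_4*chi_3)(C) conj(chi(C)):
  <chi_4*chi_3, chi_1> = (1/12)[1*(3)*conj(1) + 3*(-1)*conj(1) + 4*(0)*conj(1) + 4*(0)*conj(1)]
      = (1/12)[(3) + (-3) + (0) + (0)] = 0/12 = 0
  <chi_4*chi_3, chi_2> = (1/12)[1*(3)*conj(1) + 3*(-1)*conj(1) + 4*(0)*conj(exp(2*I*pi/3)) + 4*(0)*conj(exp(-2*I*pi/3))]
      = (1/12)[(3) + (-3) + (0) + (0)] = 0/12 = 0
  <chi_4*chi_3, chi_3> = (1/12)[1*(3)*conj(1) + 3*(-1)*conj(1) + 4*(0)*conj(exp(-2*I*pi/3)) + 4*(0)*conj(exp(2*I*pi/3))]
      = (1/12)[(3) + (-3) + (0) + (0)] = 0/12 = 0
  <chi_4*chi_3, chi_4> = (1/12)[1*(3)*conj(3) + 3*(-1)*conj(-1) + 4*(0)*conj(0) + 4*(0)*conj(0)]
      = (1/12)[(9) + (3) + (0) + (0)] = 12/12 = 1
(Exp terms are combined using exp(i*s)*conj(exp(i*t)) = exp(i*(s-t)), and sums of them are collapsed using the identity that for every m > 1 the m distinct m-th roots of unity sum to 0, e.g. 1 + exp(2*I*pi/3) + exp(-2*I*pi/3) = 0.)
Hence the multiplicities are chi_4: 1. Dimension check: dim(chi_4)*dim(chi_3) = 3*1 = 3 and sum (mult * dim) = 1*3 = 3.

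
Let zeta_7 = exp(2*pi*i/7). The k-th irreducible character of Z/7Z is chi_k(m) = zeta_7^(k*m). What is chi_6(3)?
chi_6(3) = zeta_7^18 = exp(-6*I*pi/7)

Derivation: chi_6(3) = zeta_7^(6*3) = zeta_7^18. Since zeta_7^7 = 1, this equals zeta_7^4 = exp(2*pi*i*4/7) = exp(-6*I*pi/7).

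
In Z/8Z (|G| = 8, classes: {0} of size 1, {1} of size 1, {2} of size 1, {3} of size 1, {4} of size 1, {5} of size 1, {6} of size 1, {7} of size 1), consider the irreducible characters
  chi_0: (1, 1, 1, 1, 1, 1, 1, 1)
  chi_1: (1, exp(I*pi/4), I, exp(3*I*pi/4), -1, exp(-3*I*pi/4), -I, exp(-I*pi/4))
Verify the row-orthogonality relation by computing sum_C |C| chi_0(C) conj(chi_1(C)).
Sum = 0; so <chi_0, chi_1> = 0 (distinct irreducibles are orthogonal).

Why: Compute term by term over conjugacy classes (|C| * chi_0(C) * conj(chi_1(C))):
  1*(1)*conj(1) + 1*(1)*conj(exp(I*pi/4)) + 1*(1)*conj(I) + 1*(1)*conj(exp(3*I*pi/4)) + 1*(1)*conj(-1) + 1*(1)*conj(exp(-3*I*pi/4)) + 1*(1)*conj(-I) + 1*(1)*conj(exp(-I*pi/4))
  = (1) + (exp(-I*pi/4)) + (-I) + (exp(-3*I*pi/4)) + (-1) + (exp(3*I*pi/4)) + (I) + (exp(I*pi/4))
  = 0.
(Exp terms are combined using exp(i*s)*conj(exp(i*t)) = exp(i*(s-t)), and sums of them are collapsed using the identity that for every m > 1 the m distinct m-th roots of unity sum to 0, e.g. 1 + exp(2*I*pi/3) + exp(-2*I*pi/3) = 0.)
Dividing by |G| = 8 gives 0/8 = 0, matching the row-orthogonality relation <chi_0, chi_1> = [chi_0 = chi_1].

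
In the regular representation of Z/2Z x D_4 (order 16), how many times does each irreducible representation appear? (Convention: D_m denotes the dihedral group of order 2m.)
Each irreducible V_i of dimension d_i appears with multiplicity d_i, i.e. rho_reg = (direct sum over all irreducibles V_i) d_i V_i. The irreducible dimensions for Z/2Z x D_4 are 1, 1, 1, 1, 1, 1, 1, 1, 2, 2: 8 irreducibles of dimension 1, each with multiplicity 1; 2 irreducibles of dimension 2, each with multiplicity 2. Total dimension 8*1*1 + 2*2*2 = 16 = |G|.

Why: General theorem: in the regular representation of a finite group G, each irreducible appears with multiplicity equal to its dimension. Check: dim(rho_reg) = sum d_i^2 = 1 + 1 + 1 + 1 + 1 + 1 + 1 + 1 + 4 + 4 = 16 = |G|.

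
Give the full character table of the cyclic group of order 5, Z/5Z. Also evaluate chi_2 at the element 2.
Character table of Z/5Z (irreps indexed chi_0,...,chi_4 with chi_k(m) = zeta_5^(k*m), zeta_5 = exp(2*pi*i/5)):
  irrep \ class  {0} (size 1)  {1} (size 1)    {2} (size 1)    {3} (size 1)    {4} (size 1)  
  chi_0          1             1               1               1               1             
  chi_1          1             exp(2*I*pi/5)   exp(4*I*pi/5)   exp(-4*I*pi/5)  exp(-2*I*pi/5)
  chi_2          1             exp(4*I*pi/5)   exp(-2*I*pi/5)  exp(2*I*pi/5)   exp(-4*I*pi/5)
  chi_3          1             exp(-4*I*pi/5)  exp(2*I*pi/5)   exp(-2*I*pi/5)  exp(4*I*pi/5) 
  chi_4          1             exp(-2*I*pi/5)  exp(-4*I*pi/5)  exp(4*I*pi/5)   exp(2*I*pi/5) 

Spot check: chi_2(2) = zeta_5^(2*2) = zeta_5^4 = exp(-2*I*pi/5).

Justification: Z/5Z is abelian, so all 5 irreducible complex representations are 1-dimensional. They are given by chi_k(m) = zeta_5^(k*m) for k = 0,...,4. Row orthogonality: sum_m chi_k(m) conj(chi_l(m)) = 5 * [k = l].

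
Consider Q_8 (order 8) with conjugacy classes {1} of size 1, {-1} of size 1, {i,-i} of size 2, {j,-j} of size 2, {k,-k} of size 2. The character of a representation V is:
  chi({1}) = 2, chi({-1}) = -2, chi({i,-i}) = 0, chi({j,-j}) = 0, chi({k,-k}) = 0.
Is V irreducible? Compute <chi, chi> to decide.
Irreducible: <chi, chi> = 1.

Details: <chi, chi> = (1/|G|) sum_C |C| * |chi(C)|^2 = (1/8)[1*|2|^2 + 1*|-2|^2 + 2*|0|^2 + 2*|0|^2 + 2*|0|^2]
  = (1/8)[(4) + (4) + (0) + (0) + (0)] = 8/8 = 1.
A character is irreducible iff <chi, chi> = 1, so this representation is irreducible.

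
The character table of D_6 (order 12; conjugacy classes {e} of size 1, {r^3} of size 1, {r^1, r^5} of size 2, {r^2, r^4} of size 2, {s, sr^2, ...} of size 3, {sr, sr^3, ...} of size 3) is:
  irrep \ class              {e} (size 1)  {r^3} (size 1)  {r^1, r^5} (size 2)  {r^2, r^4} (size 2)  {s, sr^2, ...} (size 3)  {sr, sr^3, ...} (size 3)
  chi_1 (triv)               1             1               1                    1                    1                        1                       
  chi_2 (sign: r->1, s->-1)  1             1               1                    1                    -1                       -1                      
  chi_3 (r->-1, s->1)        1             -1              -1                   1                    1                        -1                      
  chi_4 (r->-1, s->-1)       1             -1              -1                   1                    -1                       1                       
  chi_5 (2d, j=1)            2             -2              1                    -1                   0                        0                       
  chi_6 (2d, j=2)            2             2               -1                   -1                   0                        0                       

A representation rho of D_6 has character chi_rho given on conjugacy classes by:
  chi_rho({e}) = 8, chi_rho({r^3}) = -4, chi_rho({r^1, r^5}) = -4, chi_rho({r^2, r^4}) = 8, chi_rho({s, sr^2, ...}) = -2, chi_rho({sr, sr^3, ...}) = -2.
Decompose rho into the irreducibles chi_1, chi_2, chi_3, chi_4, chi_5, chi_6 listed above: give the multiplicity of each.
Multiplicities: chi_1: 0, chi_2: 2, chi_3: 3, chi_4: 3, chi_5: 0, chi_6: 0.

Why: Use <chi_rho, chi> = (1/|G|) sum_C |C| * chi_rho(C) * conj(chi(C)) with |G| = 12 for each irreducible chi in the table:
  <chi_rho, chi_1> = (1/12)[1*(8)*conj(1) + 1*(-4)*conj(1) + 2*(-4)*conj(1) + 2*(8)*conj(1) + 3*(-2)*conj(1) + 3*(-2)*conj(1)]
      = (1/12)[(8) + (-4) + (-8) + (16) + (-6) + (-6)] = 0/12 = 0
  <chi_rho, chi_2> = (1/12)[1*(8)*conj(1) + 1*(-4)*conj(1) + 2*(-4)*conj(1) + 2*(8)*conj(1) + 3*(-2)*conj(-1) + 3*(-2)*conj(-1)]
      = (1/12)[(8) + (-4) + (-8) + (16) + (6) + (6)] = 24/12 = 2
  <chi_rho, chi_3> = (1/12)[1*(8)*conj(1) + 1*(-4)*conj(-1) + 2*(-4)*conj(-1) + 2*(8)*conj(1) + 3*(-2)*conj(1) + 3*(-2)*conj(-1)]
      = (1/12)[(8) + (4) + (8) + (16) + (-6) + (6)] = 36/12 = 3
  <chi_rho, chi_4> = (1/12)[1*(8)*conj(1) + 1*(-4)*conj(-1) + 2*(-4)*conj(-1) + 2*(8)*conj(1) + 3*(-2)*conj(-1) + 3*(-2)*conj(1)]
      = (1/12)[(8) + (4) + (8) + (16) + (6) + (-6)] = 36/12 = 3
  <chi_rho, chi_5> = (1/12)[1*(8)*conj(2) + 1*(-4)*conj(-2) + 2*(-4)*conj(1) + 2*(8)*conj(-1) + 3*(-2)*conj(0) + 3*(-2)*conj(0)]
      = (1/12)[(16) + (8) + (-8) + (-16) + (0) + (0)] = 0/12 = 0
  <chi_rho, chi_6> = (1/12)[1*(8)*conj(2) + 1*(-4)*conj(2) + 2*(-4)*conj(-1) + 2*(8)*conj(-1) + 3*(-2)*conj(0) + 3*(-2)*conj(0)]
      = (1/12)[(16) + (-8) + (8) + (-16) + (0) + (0)] = 0/12 = 0
Dimension check: dim(rho) = sum (mult * dim) = 0*1 + 2*1 + 3*1 + 3*1 + 0*2 + 0*2 = 8 = chi_rho(e) = 8.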